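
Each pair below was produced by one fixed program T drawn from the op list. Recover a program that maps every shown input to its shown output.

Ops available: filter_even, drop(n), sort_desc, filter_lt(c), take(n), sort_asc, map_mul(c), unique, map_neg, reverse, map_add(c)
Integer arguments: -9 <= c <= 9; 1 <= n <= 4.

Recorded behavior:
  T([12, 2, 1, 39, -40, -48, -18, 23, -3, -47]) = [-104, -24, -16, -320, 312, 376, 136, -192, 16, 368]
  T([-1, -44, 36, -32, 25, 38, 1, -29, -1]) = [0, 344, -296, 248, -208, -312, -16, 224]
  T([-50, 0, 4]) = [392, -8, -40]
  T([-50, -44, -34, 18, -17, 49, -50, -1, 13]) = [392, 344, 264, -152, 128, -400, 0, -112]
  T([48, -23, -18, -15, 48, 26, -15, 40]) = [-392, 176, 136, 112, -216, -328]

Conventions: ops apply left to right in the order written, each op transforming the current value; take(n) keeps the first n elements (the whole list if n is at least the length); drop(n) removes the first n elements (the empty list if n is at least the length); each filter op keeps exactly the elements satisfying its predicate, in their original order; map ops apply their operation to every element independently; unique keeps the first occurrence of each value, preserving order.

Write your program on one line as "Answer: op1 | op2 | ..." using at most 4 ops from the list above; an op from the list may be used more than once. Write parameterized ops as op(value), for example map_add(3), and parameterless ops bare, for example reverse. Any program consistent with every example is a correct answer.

map_add(1) | map_neg | unique | map_mul(8)

Check, running the answer program on each example:
  [12, 2, 1, 39, -40, -48, -18, 23, -3, -47] -> [13, 3, 2, 40, -39, -47, -17, 24, -2, -46] -> [-13, -3, -2, -40, 39, 47, 17, -24, 2, 46] -> [-13, -3, -2, -40, 39, 47, 17, -24, 2, 46] -> [-104, -24, -16, -320, 312, 376, 136, -192, 16, 368]
  [-1, -44, 36, -32, 25, 38, 1, -29, -1] -> [0, -43, 37, -31, 26, 39, 2, -28, 0] -> [0, 43, -37, 31, -26, -39, -2, 28, 0] -> [0, 43, -37, 31, -26, -39, -2, 28] -> [0, 344, -296, 248, -208, -312, -16, 224]
  [-50, 0, 4] -> [-49, 1, 5] -> [49, -1, -5] -> [49, -1, -5] -> [392, -8, -40]
  [-50, -44, -34, 18, -17, 49, -50, -1, 13] -> [-49, -43, -33, 19, -16, 50, -49, 0, 14] -> [49, 43, 33, -19, 16, -50, 49, 0, -14] -> [49, 43, 33, -19, 16, -50, 0, -14] -> [392, 344, 264, -152, 128, -400, 0, -112]
  [48, -23, -18, -15, 48, 26, -15, 40] -> [49, -22, -17, -14, 49, 27, -14, 41] -> [-49, 22, 17, 14, -49, -27, 14, -41] -> [-49, 22, 17, 14, -27, -41] -> [-392, 176, 136, 112, -216, -328]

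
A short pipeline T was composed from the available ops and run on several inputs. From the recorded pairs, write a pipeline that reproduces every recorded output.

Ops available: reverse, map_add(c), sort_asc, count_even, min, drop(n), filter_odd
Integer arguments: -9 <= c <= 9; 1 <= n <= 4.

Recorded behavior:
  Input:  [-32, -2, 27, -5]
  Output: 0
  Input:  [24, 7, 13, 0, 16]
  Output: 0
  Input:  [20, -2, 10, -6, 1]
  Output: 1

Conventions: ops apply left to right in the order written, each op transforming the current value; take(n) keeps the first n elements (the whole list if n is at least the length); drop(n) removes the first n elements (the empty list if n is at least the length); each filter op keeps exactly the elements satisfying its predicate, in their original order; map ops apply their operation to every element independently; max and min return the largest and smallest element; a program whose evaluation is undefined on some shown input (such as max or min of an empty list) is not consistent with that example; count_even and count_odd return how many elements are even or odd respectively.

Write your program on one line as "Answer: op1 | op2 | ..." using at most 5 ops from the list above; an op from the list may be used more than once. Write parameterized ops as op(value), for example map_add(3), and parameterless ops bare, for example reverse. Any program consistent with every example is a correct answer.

drop(1) | map_add(1) | drop(3) | map_add(6) | count_even

Check, running the answer program on each example:
  [-32, -2, 27, -5] -> [-2, 27, -5] -> [-1, 28, -4] -> [] -> [] -> 0
  [24, 7, 13, 0, 16] -> [7, 13, 0, 16] -> [8, 14, 1, 17] -> [17] -> [23] -> 0
  [20, -2, 10, -6, 1] -> [-2, 10, -6, 1] -> [-1, 11, -5, 2] -> [2] -> [8] -> 1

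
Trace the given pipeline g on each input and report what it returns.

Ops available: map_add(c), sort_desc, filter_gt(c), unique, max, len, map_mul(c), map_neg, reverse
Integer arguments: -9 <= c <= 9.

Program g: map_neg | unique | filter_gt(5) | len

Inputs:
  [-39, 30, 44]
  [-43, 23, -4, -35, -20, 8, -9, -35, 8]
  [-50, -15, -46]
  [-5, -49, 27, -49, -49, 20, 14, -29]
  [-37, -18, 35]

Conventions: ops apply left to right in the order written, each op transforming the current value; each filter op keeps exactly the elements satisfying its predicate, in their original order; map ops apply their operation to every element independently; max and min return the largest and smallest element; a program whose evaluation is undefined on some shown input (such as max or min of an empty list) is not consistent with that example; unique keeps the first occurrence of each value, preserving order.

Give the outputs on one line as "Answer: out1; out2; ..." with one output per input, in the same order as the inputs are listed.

Execution, op by op:
  [-39, 30, 44] -> [39, -30, -44] -> [39, -30, -44] -> [39] -> 1
  [-43, 23, -4, -35, -20, 8, -9, -35, 8] -> [43, -23, 4, 35, 20, -8, 9, 35, -8] -> [43, -23, 4, 35, 20, -8, 9] -> [43, 35, 20, 9] -> 4
  [-50, -15, -46] -> [50, 15, 46] -> [50, 15, 46] -> [50, 15, 46] -> 3
  [-5, -49, 27, -49, -49, 20, 14, -29] -> [5, 49, -27, 49, 49, -20, -14, 29] -> [5, 49, -27, -20, -14, 29] -> [49, 29] -> 2
  [-37, -18, 35] -> [37, 18, -35] -> [37, 18, -35] -> [37, 18] -> 2

1; 4; 3; 2; 2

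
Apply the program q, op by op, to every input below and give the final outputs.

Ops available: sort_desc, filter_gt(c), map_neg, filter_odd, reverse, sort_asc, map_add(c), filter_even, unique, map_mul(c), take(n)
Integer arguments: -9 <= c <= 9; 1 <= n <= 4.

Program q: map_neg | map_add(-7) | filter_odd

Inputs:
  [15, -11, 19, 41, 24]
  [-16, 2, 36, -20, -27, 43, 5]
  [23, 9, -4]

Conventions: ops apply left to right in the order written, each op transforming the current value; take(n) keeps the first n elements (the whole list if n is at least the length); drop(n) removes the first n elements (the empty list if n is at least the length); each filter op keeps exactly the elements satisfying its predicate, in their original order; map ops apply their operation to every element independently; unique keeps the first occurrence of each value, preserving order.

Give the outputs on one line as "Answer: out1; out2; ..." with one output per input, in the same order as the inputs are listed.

Execution, op by op:
  [15, -11, 19, 41, 24] -> [-15, 11, -19, -41, -24] -> [-22, 4, -26, -48, -31] -> [-31]
  [-16, 2, 36, -20, -27, 43, 5] -> [16, -2, -36, 20, 27, -43, -5] -> [9, -9, -43, 13, 20, -50, -12] -> [9, -9, -43, 13]
  [23, 9, -4] -> [-23, -9, 4] -> [-30, -16, -3] -> [-3]

[-31]; [9, -9, -43, 13]; [-3]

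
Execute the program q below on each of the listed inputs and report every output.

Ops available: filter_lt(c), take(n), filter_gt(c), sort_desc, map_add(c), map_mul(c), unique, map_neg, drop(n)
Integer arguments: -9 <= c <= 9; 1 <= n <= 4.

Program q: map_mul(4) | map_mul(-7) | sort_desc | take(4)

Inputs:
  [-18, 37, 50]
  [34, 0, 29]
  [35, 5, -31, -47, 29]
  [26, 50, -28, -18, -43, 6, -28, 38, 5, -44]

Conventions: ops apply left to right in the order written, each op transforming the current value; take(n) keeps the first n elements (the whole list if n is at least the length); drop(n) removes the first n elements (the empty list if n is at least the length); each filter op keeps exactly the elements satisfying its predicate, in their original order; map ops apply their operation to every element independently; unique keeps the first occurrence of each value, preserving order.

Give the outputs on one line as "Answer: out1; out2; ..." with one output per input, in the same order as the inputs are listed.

Execution, op by op:
  [-18, 37, 50] -> [-72, 148, 200] -> [504, -1036, -1400] -> [504, -1036, -1400] -> [504, -1036, -1400]
  [34, 0, 29] -> [136, 0, 116] -> [-952, 0, -812] -> [0, -812, -952] -> [0, -812, -952]
  [35, 5, -31, -47, 29] -> [140, 20, -124, -188, 116] -> [-980, -140, 868, 1316, -812] -> [1316, 868, -140, -812, -980] -> [1316, 868, -140, -812]
  [26, 50, -28, -18, -43, 6, -28, 38, 5, -44] -> [104, 200, -112, -72, -172, 24, -112, 152, 20, -176] -> [-728, -1400, 784, 504, 1204, -168, 784, -1064, -140, 1232] -> [1232, 1204, 784, 784, 504, -140, -168, -728, -1064, -1400] -> [1232, 1204, 784, 784]

[504, -1036, -1400]; [0, -812, -952]; [1316, 868, -140, -812]; [1232, 1204, 784, 784]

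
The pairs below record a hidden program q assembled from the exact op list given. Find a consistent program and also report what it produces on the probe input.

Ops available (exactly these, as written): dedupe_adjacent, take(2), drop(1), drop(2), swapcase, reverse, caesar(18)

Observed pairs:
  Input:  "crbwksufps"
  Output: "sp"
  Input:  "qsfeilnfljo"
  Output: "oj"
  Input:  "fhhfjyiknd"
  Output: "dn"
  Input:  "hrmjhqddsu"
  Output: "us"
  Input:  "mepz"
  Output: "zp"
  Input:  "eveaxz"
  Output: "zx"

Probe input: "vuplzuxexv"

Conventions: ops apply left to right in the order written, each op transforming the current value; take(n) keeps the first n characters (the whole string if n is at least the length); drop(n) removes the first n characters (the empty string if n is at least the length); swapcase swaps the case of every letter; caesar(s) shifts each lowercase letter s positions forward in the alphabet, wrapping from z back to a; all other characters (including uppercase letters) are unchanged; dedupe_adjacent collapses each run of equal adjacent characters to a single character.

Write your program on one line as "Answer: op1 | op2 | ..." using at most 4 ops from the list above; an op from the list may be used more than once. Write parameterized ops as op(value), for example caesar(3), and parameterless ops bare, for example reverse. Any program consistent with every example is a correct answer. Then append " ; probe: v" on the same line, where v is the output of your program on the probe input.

drop(1) | reverse | take(2) ; probe: "vx"

Check, running the answer program on each example:
  "crbwksufps" -> "rbwksufps" -> "spfuskwbr" -> "sp"
  "qsfeilnfljo" -> "sfeilnfljo" -> "ojlfnliefs" -> "oj"
  "fhhfjyiknd" -> "hhfjyiknd" -> "dnkiyjfhh" -> "dn"
  "hrmjhqddsu" -> "rmjhqddsu" -> "usddqhjmr" -> "us"
  "mepz" -> "epz" -> "zpe" -> "zp"
  "eveaxz" -> "veaxz" -> "zxaev" -> "zx"
  probe: "vuplzuxexv" -> "uplzuxexv" -> "vxexuzlpu" -> "vx"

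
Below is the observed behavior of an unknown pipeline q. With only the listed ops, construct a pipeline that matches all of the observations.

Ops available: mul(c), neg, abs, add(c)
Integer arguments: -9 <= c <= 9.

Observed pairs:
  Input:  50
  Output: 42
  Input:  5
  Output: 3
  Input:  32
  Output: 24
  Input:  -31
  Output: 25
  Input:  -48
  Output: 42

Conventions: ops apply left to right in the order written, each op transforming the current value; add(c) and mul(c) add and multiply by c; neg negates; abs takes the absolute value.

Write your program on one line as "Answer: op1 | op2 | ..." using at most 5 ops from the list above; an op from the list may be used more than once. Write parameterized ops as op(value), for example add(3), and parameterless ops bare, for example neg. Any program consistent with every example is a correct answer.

add(-1) | abs | add(-7) | mul(-1) | abs

Check, running the answer program on each example:
  50 -> 49 -> 49 -> 42 -> -42 -> 42
  5 -> 4 -> 4 -> -3 -> 3 -> 3
  32 -> 31 -> 31 -> 24 -> -24 -> 24
  -31 -> -32 -> 32 -> 25 -> -25 -> 25
  -48 -> -49 -> 49 -> 42 -> -42 -> 42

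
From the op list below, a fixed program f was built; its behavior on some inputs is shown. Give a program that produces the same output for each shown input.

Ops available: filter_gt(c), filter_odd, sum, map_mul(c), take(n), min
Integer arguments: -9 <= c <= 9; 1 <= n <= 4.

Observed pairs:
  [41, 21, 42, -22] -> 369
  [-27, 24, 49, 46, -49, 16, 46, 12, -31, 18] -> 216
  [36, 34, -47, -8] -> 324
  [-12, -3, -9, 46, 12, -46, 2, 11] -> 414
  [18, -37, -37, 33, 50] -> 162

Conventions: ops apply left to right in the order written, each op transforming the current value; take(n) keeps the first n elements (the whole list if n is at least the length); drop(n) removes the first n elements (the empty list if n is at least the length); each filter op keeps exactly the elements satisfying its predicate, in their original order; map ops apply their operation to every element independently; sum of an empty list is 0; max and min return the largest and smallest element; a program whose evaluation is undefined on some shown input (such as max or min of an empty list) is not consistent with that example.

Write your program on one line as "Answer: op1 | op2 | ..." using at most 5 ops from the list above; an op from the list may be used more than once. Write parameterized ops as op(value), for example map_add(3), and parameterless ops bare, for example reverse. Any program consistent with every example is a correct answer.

filter_gt(2) | take(2) | map_mul(9) | take(1) | min

Check, running the answer program on each example:
  [41, 21, 42, -22] -> [41, 21, 42] -> [41, 21] -> [369, 189] -> [369] -> 369
  [-27, 24, 49, 46, -49, 16, 46, 12, -31, 18] -> [24, 49, 46, 16, 46, 12, 18] -> [24, 49] -> [216, 441] -> [216] -> 216
  [36, 34, -47, -8] -> [36, 34] -> [36, 34] -> [324, 306] -> [324] -> 324
  [-12, -3, -9, 46, 12, -46, 2, 11] -> [46, 12, 11] -> [46, 12] -> [414, 108] -> [414] -> 414
  [18, -37, -37, 33, 50] -> [18, 33, 50] -> [18, 33] -> [162, 297] -> [162] -> 162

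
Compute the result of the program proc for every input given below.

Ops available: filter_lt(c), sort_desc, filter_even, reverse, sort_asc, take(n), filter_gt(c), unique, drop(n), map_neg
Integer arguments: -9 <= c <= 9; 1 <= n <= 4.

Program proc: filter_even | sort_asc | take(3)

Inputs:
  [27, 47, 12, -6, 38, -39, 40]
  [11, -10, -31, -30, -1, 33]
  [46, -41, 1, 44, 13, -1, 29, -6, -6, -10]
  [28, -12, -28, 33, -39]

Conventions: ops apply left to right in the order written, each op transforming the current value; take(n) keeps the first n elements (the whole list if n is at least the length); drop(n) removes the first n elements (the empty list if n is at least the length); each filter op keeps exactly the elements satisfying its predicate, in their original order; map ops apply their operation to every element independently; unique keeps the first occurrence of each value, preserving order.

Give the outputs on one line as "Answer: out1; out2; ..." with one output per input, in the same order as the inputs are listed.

[-6, 12, 38]; [-30, -10]; [-10, -6, -6]; [-28, -12, 28]

Execution, op by op:
  [27, 47, 12, -6, 38, -39, 40] -> [12, -6, 38, 40] -> [-6, 12, 38, 40] -> [-6, 12, 38]
  [11, -10, -31, -30, -1, 33] -> [-10, -30] -> [-30, -10] -> [-30, -10]
  [46, -41, 1, 44, 13, -1, 29, -6, -6, -10] -> [46, 44, -6, -6, -10] -> [-10, -6, -6, 44, 46] -> [-10, -6, -6]
  [28, -12, -28, 33, -39] -> [28, -12, -28] -> [-28, -12, 28] -> [-28, -12, 28]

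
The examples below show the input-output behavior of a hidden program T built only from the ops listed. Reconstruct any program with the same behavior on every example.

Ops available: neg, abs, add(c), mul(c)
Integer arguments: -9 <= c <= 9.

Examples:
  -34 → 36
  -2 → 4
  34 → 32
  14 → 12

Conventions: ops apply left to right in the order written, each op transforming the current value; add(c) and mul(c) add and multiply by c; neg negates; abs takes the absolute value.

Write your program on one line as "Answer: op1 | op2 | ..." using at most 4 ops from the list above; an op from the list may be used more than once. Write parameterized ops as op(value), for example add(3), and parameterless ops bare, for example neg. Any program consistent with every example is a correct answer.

neg | add(2) | neg | abs

Check, running the answer program on each example:
  -34 -> 34 -> 36 -> -36 -> 36
  -2 -> 2 -> 4 -> -4 -> 4
  34 -> -34 -> -32 -> 32 -> 32
  14 -> -14 -> -12 -> 12 -> 12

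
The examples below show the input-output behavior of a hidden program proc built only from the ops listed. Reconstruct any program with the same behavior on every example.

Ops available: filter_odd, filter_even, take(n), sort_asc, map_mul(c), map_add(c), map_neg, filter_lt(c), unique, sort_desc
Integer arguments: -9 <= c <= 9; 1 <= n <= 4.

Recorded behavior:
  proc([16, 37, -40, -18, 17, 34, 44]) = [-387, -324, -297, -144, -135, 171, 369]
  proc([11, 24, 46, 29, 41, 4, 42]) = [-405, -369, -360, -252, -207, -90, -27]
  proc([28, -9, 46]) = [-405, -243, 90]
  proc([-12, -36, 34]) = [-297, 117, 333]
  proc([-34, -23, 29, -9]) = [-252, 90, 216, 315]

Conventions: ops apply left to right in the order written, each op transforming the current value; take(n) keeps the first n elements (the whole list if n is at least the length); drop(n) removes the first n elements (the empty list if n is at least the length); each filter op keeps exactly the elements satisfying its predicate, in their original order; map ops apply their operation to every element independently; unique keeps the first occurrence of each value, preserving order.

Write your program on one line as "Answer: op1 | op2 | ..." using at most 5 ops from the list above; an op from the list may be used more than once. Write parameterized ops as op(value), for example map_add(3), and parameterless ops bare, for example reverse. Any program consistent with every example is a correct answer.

map_add(-1) | sort_desc | map_mul(9) | map_neg

Check, running the answer program on each example:
  [16, 37, -40, -18, 17, 34, 44] -> [15, 36, -41, -19, 16, 33, 43] -> [43, 36, 33, 16, 15, -19, -41] -> [387, 324, 297, 144, 135, -171, -369] -> [-387, -324, -297, -144, -135, 171, 369]
  [11, 24, 46, 29, 41, 4, 42] -> [10, 23, 45, 28, 40, 3, 41] -> [45, 41, 40, 28, 23, 10, 3] -> [405, 369, 360, 252, 207, 90, 27] -> [-405, -369, -360, -252, -207, -90, -27]
  [28, -9, 46] -> [27, -10, 45] -> [45, 27, -10] -> [405, 243, -90] -> [-405, -243, 90]
  [-12, -36, 34] -> [-13, -37, 33] -> [33, -13, -37] -> [297, -117, -333] -> [-297, 117, 333]
  [-34, -23, 29, -9] -> [-35, -24, 28, -10] -> [28, -10, -24, -35] -> [252, -90, -216, -315] -> [-252, 90, 216, 315]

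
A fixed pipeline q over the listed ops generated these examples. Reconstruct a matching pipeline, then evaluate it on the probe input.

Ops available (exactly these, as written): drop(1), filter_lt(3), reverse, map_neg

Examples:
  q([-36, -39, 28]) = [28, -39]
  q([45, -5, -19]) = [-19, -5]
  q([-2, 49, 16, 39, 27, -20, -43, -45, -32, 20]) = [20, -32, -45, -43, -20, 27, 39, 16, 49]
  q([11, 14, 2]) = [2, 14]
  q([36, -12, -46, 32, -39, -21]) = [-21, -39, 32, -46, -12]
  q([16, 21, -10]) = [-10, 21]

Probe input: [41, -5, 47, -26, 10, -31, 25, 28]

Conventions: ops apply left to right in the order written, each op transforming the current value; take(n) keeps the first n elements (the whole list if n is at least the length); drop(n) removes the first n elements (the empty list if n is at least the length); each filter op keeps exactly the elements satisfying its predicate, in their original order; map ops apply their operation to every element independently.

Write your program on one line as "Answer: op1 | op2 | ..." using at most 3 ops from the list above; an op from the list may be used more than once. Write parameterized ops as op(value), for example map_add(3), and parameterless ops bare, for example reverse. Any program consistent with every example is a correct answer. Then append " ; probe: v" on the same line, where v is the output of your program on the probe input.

drop(1) | reverse ; probe: [28, 25, -31, 10, -26, 47, -5]

Check, running the answer program on each example:
  [-36, -39, 28] -> [-39, 28] -> [28, -39]
  [45, -5, -19] -> [-5, -19] -> [-19, -5]
  [-2, 49, 16, 39, 27, -20, -43, -45, -32, 20] -> [49, 16, 39, 27, -20, -43, -45, -32, 20] -> [20, -32, -45, -43, -20, 27, 39, 16, 49]
  [11, 14, 2] -> [14, 2] -> [2, 14]
  [36, -12, -46, 32, -39, -21] -> [-12, -46, 32, -39, -21] -> [-21, -39, 32, -46, -12]
  [16, 21, -10] -> [21, -10] -> [-10, 21]
  probe: [41, -5, 47, -26, 10, -31, 25, 28] -> [-5, 47, -26, 10, -31, 25, 28] -> [28, 25, -31, 10, -26, 47, -5]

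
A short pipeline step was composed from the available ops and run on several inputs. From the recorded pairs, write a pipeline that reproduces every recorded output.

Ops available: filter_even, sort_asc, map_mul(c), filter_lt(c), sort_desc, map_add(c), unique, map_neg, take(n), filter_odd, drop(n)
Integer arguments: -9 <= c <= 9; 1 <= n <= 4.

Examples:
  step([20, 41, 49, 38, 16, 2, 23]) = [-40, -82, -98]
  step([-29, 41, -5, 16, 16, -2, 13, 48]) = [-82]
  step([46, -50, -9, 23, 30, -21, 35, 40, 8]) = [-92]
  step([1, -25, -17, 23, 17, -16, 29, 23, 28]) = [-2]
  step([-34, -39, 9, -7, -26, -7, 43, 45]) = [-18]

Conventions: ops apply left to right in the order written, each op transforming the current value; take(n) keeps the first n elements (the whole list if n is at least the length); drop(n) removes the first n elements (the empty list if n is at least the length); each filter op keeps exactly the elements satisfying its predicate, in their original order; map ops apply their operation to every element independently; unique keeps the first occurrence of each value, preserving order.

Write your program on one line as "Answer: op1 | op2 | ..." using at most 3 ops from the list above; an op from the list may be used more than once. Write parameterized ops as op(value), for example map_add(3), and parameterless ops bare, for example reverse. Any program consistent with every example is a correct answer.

take(3) | map_mul(-2) | filter_lt(6)

Check, running the answer program on each example:
  [20, 41, 49, 38, 16, 2, 23] -> [20, 41, 49] -> [-40, -82, -98] -> [-40, -82, -98]
  [-29, 41, -5, 16, 16, -2, 13, 48] -> [-29, 41, -5] -> [58, -82, 10] -> [-82]
  [46, -50, -9, 23, 30, -21, 35, 40, 8] -> [46, -50, -9] -> [-92, 100, 18] -> [-92]
  [1, -25, -17, 23, 17, -16, 29, 23, 28] -> [1, -25, -17] -> [-2, 50, 34] -> [-2]
  [-34, -39, 9, -7, -26, -7, 43, 45] -> [-34, -39, 9] -> [68, 78, -18] -> [-18]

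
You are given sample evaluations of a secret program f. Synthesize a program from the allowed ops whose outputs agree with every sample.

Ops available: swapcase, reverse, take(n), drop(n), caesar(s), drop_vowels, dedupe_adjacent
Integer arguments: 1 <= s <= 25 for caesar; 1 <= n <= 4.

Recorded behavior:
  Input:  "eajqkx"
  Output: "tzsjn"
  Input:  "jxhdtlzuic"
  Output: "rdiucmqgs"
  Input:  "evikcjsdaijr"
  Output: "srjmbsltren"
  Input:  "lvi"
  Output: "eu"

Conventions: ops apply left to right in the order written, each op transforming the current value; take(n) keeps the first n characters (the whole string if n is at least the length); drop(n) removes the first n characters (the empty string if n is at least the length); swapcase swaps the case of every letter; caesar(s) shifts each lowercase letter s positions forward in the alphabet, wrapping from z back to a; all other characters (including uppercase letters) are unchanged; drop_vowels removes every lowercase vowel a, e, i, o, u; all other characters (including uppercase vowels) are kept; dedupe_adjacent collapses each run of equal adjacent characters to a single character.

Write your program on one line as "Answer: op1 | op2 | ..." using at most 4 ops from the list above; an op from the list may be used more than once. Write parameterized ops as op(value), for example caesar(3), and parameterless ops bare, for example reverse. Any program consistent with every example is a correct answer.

reverse | drop(1) | caesar(9)

Check, running the answer program on each example:
  "eajqkx" -> "xkqjae" -> "kqjae" -> "tzsjn"
  "jxhdtlzuic" -> "ciuzltdhxj" -> "iuzltdhxj" -> "rdiucmqgs"
  "evikcjsdaijr" -> "rjiadsjckive" -> "jiadsjckive" -> "srjmbsltren"
  "lvi" -> "ivl" -> "vl" -> "eu"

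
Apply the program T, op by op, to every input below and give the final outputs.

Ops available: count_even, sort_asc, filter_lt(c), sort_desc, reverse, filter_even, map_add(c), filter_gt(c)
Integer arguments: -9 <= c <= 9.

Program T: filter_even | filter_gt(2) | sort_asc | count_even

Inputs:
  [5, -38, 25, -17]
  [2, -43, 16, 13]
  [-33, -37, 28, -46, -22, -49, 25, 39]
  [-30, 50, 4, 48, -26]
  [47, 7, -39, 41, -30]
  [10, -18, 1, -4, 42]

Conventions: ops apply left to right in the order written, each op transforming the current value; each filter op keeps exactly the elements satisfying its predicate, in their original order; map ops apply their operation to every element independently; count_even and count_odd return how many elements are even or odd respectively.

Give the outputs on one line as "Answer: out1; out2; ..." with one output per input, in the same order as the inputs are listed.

0; 1; 1; 3; 0; 2

Execution, op by op:
  [5, -38, 25, -17] -> [-38] -> [] -> [] -> 0
  [2, -43, 16, 13] -> [2, 16] -> [16] -> [16] -> 1
  [-33, -37, 28, -46, -22, -49, 25, 39] -> [28, -46, -22] -> [28] -> [28] -> 1
  [-30, 50, 4, 48, -26] -> [-30, 50, 4, 48, -26] -> [50, 4, 48] -> [4, 48, 50] -> 3
  [47, 7, -39, 41, -30] -> [-30] -> [] -> [] -> 0
  [10, -18, 1, -4, 42] -> [10, -18, -4, 42] -> [10, 42] -> [10, 42] -> 2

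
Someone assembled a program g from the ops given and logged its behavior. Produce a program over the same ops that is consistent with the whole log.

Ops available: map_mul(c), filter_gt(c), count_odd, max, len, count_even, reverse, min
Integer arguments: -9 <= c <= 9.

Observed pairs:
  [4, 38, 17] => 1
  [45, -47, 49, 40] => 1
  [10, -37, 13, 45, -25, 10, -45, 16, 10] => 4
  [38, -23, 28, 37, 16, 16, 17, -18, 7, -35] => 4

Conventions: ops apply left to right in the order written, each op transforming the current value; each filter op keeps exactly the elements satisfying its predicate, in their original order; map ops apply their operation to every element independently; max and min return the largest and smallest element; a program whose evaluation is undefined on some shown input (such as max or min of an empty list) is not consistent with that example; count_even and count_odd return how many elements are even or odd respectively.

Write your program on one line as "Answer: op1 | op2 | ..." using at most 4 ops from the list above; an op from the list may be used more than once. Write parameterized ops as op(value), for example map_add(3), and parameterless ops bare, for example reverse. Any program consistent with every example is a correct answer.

reverse | filter_gt(8) | map_mul(3) | count_even

Check, running the answer program on each example:
  [4, 38, 17] -> [17, 38, 4] -> [17, 38] -> [51, 114] -> 1
  [45, -47, 49, 40] -> [40, 49, -47, 45] -> [40, 49, 45] -> [120, 147, 135] -> 1
  [10, -37, 13, 45, -25, 10, -45, 16, 10] -> [10, 16, -45, 10, -25, 45, 13, -37, 10] -> [10, 16, 10, 45, 13, 10] -> [30, 48, 30, 135, 39, 30] -> 4
  [38, -23, 28, 37, 16, 16, 17, -18, 7, -35] -> [-35, 7, -18, 17, 16, 16, 37, 28, -23, 38] -> [17, 16, 16, 37, 28, 38] -> [51, 48, 48, 111, 84, 114] -> 4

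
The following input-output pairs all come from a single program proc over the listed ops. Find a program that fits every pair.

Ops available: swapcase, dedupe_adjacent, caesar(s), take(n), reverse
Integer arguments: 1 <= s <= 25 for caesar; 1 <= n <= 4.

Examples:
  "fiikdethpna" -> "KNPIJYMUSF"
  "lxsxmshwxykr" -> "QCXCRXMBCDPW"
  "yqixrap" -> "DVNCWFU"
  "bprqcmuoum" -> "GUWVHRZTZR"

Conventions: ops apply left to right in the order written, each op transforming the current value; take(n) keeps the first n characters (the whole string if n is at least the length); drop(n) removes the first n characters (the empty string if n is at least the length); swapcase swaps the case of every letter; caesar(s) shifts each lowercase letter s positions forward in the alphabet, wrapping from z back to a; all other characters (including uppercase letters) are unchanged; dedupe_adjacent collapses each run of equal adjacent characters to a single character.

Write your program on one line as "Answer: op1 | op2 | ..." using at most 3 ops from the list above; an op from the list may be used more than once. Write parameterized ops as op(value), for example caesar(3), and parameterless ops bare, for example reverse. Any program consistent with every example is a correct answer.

caesar(5) | swapcase | dedupe_adjacent

Check, running the answer program on each example:
  "fiikdethpna" -> "knnpijymusf" -> "KNNPIJYMUSF" -> "KNPIJYMUSF"
  "lxsxmshwxykr" -> "qcxcrxmbcdpw" -> "QCXCRXMBCDPW" -> "QCXCRXMBCDPW"
  "yqixrap" -> "dvncwfu" -> "DVNCWFU" -> "DVNCWFU"
  "bprqcmuoum" -> "guwvhrztzr" -> "GUWVHRZTZR" -> "GUWVHRZTZR"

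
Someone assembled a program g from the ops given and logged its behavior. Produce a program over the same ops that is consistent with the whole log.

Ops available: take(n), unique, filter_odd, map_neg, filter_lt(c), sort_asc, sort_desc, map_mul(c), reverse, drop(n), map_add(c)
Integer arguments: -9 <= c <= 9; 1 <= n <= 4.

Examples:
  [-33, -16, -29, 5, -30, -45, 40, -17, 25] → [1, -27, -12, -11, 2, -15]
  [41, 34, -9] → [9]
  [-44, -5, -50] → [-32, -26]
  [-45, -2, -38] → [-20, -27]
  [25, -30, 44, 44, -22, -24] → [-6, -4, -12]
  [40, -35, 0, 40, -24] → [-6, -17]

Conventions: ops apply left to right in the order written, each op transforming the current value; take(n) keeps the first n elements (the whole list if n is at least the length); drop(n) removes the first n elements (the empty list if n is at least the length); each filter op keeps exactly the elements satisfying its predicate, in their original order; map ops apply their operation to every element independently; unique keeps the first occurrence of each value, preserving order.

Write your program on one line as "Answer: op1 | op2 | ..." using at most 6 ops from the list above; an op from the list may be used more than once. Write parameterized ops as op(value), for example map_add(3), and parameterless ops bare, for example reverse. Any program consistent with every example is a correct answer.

map_add(7) | map_add(8) | reverse | filter_lt(7) | map_add(3)

Check, running the answer program on each example:
  [-33, -16, -29, 5, -30, -45, 40, -17, 25] -> [-26, -9, -22, 12, -23, -38, 47, -10, 32] -> [-18, -1, -14, 20, -15, -30, 55, -2, 40] -> [40, -2, 55, -30, -15, 20, -14, -1, -18] -> [-2, -30, -15, -14, -1, -18] -> [1, -27, -12, -11, 2, -15]
  [41, 34, -9] -> [48, 41, -2] -> [56, 49, 6] -> [6, 49, 56] -> [6] -> [9]
  [-44, -5, -50] -> [-37, 2, -43] -> [-29, 10, -35] -> [-35, 10, -29] -> [-35, -29] -> [-32, -26]
  [-45, -2, -38] -> [-38, 5, -31] -> [-30, 13, -23] -> [-23, 13, -30] -> [-23, -30] -> [-20, -27]
  [25, -30, 44, 44, -22, -24] -> [32, -23, 51, 51, -15, -17] -> [40, -15, 59, 59, -7, -9] -> [-9, -7, 59, 59, -15, 40] -> [-9, -7, -15] -> [-6, -4, -12]
  [40, -35, 0, 40, -24] -> [47, -28, 7, 47, -17] -> [55, -20, 15, 55, -9] -> [-9, 55, 15, -20, 55] -> [-9, -20] -> [-6, -17]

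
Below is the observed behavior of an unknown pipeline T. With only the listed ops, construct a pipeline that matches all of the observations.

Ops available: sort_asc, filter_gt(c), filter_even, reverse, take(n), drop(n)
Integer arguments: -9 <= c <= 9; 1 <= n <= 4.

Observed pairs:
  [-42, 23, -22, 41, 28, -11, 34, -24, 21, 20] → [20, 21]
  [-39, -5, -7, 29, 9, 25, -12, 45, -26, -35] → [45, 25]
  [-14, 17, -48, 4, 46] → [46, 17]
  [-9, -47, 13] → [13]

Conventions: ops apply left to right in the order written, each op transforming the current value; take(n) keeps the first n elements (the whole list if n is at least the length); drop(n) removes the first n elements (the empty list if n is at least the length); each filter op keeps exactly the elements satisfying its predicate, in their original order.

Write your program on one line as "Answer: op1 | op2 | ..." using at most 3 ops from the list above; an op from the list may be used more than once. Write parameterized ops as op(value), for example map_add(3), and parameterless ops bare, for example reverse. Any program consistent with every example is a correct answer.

reverse | filter_gt(7) | take(2)

Check, running the answer program on each example:
  [-42, 23, -22, 41, 28, -11, 34, -24, 21, 20] -> [20, 21, -24, 34, -11, 28, 41, -22, 23, -42] -> [20, 21, 34, 28, 41, 23] -> [20, 21]
  [-39, -5, -7, 29, 9, 25, -12, 45, -26, -35] -> [-35, -26, 45, -12, 25, 9, 29, -7, -5, -39] -> [45, 25, 9, 29] -> [45, 25]
  [-14, 17, -48, 4, 46] -> [46, 4, -48, 17, -14] -> [46, 17] -> [46, 17]
  [-9, -47, 13] -> [13, -47, -9] -> [13] -> [13]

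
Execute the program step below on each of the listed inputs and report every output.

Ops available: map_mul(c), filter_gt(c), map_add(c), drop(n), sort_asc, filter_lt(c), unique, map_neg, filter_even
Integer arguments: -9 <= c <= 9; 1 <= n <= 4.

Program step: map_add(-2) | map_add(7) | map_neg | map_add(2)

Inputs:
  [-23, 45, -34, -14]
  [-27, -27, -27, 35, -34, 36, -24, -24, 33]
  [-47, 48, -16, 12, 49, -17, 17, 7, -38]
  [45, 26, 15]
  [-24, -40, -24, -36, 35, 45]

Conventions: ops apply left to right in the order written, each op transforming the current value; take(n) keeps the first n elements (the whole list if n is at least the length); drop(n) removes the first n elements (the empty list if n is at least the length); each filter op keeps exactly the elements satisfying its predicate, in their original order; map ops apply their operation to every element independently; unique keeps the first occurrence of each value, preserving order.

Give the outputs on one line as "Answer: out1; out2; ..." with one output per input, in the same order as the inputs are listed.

[20, -48, 31, 11]; [24, 24, 24, -38, 31, -39, 21, 21, -36]; [44, -51, 13, -15, -52, 14, -20, -10, 35]; [-48, -29, -18]; [21, 37, 21, 33, -38, -48]

Execution, op by op:
  [-23, 45, -34, -14] -> [-25, 43, -36, -16] -> [-18, 50, -29, -9] -> [18, -50, 29, 9] -> [20, -48, 31, 11]
  [-27, -27, -27, 35, -34, 36, -24, -24, 33] -> [-29, -29, -29, 33, -36, 34, -26, -26, 31] -> [-22, -22, -22, 40, -29, 41, -19, -19, 38] -> [22, 22, 22, -40, 29, -41, 19, 19, -38] -> [24, 24, 24, -38, 31, -39, 21, 21, -36]
  [-47, 48, -16, 12, 49, -17, 17, 7, -38] -> [-49, 46, -18, 10, 47, -19, 15, 5, -40] -> [-42, 53, -11, 17, 54, -12, 22, 12, -33] -> [42, -53, 11, -17, -54, 12, -22, -12, 33] -> [44, -51, 13, -15, -52, 14, -20, -10, 35]
  [45, 26, 15] -> [43, 24, 13] -> [50, 31, 20] -> [-50, -31, -20] -> [-48, -29, -18]
  [-24, -40, -24, -36, 35, 45] -> [-26, -42, -26, -38, 33, 43] -> [-19, -35, -19, -31, 40, 50] -> [19, 35, 19, 31, -40, -50] -> [21, 37, 21, 33, -38, -48]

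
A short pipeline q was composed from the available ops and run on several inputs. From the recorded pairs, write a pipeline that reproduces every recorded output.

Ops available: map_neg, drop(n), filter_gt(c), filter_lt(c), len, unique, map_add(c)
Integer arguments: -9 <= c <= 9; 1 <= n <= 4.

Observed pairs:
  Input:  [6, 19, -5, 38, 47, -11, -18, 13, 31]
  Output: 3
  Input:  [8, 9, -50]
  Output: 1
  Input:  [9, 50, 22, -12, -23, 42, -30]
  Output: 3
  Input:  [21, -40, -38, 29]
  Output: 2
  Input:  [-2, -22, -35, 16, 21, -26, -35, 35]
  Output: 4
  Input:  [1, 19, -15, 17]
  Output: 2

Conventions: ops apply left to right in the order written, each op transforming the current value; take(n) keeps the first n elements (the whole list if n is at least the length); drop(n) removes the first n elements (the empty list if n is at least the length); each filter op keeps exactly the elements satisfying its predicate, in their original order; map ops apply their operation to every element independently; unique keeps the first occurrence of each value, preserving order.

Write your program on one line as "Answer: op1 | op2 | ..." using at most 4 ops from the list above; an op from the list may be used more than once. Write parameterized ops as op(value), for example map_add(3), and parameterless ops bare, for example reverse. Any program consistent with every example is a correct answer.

filter_lt(7) | filter_lt(2) | unique | len

Check, running the answer program on each example:
  [6, 19, -5, 38, 47, -11, -18, 13, 31] -> [6, -5, -11, -18] -> [-5, -11, -18] -> [-5, -11, -18] -> 3
  [8, 9, -50] -> [-50] -> [-50] -> [-50] -> 1
  [9, 50, 22, -12, -23, 42, -30] -> [-12, -23, -30] -> [-12, -23, -30] -> [-12, -23, -30] -> 3
  [21, -40, -38, 29] -> [-40, -38] -> [-40, -38] -> [-40, -38] -> 2
  [-2, -22, -35, 16, 21, -26, -35, 35] -> [-2, -22, -35, -26, -35] -> [-2, -22, -35, -26, -35] -> [-2, -22, -35, -26] -> 4
  [1, 19, -15, 17] -> [1, -15] -> [1, -15] -> [1, -15] -> 2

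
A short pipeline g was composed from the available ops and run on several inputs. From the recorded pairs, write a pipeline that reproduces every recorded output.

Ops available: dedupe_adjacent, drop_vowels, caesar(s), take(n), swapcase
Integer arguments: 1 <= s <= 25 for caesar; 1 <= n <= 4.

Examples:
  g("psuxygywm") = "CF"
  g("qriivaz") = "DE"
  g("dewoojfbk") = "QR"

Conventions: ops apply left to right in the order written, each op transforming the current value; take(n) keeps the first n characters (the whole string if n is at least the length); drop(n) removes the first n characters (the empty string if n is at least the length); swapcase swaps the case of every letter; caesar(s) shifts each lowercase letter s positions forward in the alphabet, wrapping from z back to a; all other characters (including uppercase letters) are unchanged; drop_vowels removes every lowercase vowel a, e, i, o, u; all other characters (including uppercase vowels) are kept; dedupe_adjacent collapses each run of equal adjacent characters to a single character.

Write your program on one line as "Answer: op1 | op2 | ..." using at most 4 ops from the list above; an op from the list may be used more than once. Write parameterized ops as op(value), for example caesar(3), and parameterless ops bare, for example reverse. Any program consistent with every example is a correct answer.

take(2) | caesar(13) | swapcase

Check, running the answer program on each example:
  "psuxygywm" -> "ps" -> "cf" -> "CF"
  "qriivaz" -> "qr" -> "de" -> "DE"
  "dewoojfbk" -> "de" -> "qr" -> "QR"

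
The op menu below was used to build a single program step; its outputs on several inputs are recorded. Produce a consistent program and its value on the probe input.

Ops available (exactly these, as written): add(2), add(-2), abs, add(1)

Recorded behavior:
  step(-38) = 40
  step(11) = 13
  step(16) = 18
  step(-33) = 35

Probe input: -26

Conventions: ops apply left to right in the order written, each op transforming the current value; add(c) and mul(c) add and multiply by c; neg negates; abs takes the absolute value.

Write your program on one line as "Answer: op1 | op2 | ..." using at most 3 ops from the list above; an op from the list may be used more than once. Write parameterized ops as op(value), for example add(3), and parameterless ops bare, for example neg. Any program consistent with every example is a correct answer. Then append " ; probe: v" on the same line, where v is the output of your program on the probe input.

abs | add(2) ; probe: 28

Check, running the answer program on each example:
  -38 -> 38 -> 40
  11 -> 11 -> 13
  16 -> 16 -> 18
  -33 -> 33 -> 35
  probe: -26 -> 26 -> 28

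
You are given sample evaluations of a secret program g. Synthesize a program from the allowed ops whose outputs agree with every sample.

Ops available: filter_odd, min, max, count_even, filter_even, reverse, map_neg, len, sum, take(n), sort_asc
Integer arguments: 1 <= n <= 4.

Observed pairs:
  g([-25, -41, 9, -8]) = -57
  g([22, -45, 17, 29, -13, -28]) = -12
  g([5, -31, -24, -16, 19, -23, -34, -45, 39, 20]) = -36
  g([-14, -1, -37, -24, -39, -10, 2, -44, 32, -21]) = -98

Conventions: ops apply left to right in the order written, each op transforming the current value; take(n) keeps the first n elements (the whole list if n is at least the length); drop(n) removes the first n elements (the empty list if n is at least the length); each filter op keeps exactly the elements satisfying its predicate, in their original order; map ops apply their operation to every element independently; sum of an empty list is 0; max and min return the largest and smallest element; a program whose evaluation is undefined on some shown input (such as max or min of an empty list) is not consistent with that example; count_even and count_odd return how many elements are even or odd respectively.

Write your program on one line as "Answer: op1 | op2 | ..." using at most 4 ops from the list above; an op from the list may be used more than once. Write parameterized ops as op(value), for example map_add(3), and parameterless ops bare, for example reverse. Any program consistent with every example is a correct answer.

sort_asc | filter_odd | sum

Check, running the answer program on each example:
  [-25, -41, 9, -8] -> [-41, -25, -8, 9] -> [-41, -25, 9] -> -57
  [22, -45, 17, 29, -13, -28] -> [-45, -28, -13, 17, 22, 29] -> [-45, -13, 17, 29] -> -12
  [5, -31, -24, -16, 19, -23, -34, -45, 39, 20] -> [-45, -34, -31, -24, -23, -16, 5, 19, 20, 39] -> [-45, -31, -23, 5, 19, 39] -> -36
  [-14, -1, -37, -24, -39, -10, 2, -44, 32, -21] -> [-44, -39, -37, -24, -21, -14, -10, -1, 2, 32] -> [-39, -37, -21, -1] -> -98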